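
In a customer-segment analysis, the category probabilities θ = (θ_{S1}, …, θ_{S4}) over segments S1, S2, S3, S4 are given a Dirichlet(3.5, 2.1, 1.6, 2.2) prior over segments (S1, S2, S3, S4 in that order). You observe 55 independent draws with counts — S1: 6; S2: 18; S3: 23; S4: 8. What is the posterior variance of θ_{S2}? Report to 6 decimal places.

The Dirichlet prior is conjugate to the Multinomial likelihood: each posterior αⱼ = prior αⱼ + observed count nⱼ.
Posterior concentration: (9.5, 20.1, 24.6, 10.2), total = 64.4.
Var[θ_j] = α_j(Σα−α_j)/((Σα)²(Σα+1)) = 20.1·44.3/(64.4²·65.4) = 0.003283.

0.003283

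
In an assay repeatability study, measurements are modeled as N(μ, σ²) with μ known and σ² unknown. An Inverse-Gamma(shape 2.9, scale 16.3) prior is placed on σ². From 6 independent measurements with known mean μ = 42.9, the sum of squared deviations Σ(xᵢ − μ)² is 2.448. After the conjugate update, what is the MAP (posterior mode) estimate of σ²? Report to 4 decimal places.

With known mean μ and an Inverse-Gamma(α, β) prior on σ², the Normal likelihood is conjugate: posterior is Inv-Gamma(α + n/2, β + Σ(xᵢ−μ)²/2).
Posterior: Inv-Gamma(2.9 + 6/2, 16.3 + 2.448/2) = Inv-Gamma(5.90, 17.5240).
Mode = β/(α+1) = 17.5240/6.90 = 2.5397.

2.5397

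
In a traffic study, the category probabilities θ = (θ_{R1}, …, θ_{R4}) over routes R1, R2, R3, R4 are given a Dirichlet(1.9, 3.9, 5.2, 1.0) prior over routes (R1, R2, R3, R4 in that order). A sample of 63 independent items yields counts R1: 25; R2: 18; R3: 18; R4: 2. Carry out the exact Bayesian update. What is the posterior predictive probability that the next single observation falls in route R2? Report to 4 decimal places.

0.2920

The Dirichlet prior is conjugate to the Multinomial likelihood: each posterior αⱼ = prior αⱼ + observed count nⱼ.
Posterior concentration: (26.9, 21.9, 23.2, 3.0), total = 75.0.
P(next = R2 | data) = α_{R2}/Σα = 0.2920.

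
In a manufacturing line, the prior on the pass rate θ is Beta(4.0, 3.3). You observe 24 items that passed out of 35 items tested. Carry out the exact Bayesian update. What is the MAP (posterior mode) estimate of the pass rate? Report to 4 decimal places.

The Beta prior is conjugate to a Binomial/Bernoulli likelihood; the update adds successes to α and failures to β.
Posterior: Beta(α+k, β+n−k) = Beta(4.0+24, 3.3+11) = Beta(28.0, 14.3).
Mode of Beta(a,b) for a,b>1 is (a−1)/(a+b−2) = 27.0/40.3 = 0.6700.

0.6700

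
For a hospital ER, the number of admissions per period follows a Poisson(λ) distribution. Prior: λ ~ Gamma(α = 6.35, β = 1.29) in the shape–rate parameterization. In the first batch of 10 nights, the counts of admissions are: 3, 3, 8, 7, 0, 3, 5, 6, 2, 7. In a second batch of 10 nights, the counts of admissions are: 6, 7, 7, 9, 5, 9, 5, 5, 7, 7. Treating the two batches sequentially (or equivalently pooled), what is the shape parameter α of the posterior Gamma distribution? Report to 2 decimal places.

With a Gamma(shape α, rate β) prior, the Poisson likelihood is conjugate: the posterior is Gamma(α + ΣXᵢ, β + n).
Batch 1: sum of counts S = 44 over n = 10 nights.
After batch 1: Gamma(α+S, β+n) = Gamma(6.35+44, 1.29+10) = Gamma(50.35, 11.29).
Batch 2: sum of counts S = 67 over n = 10 nights.
After batch 2: Gamma(α+S, β+n) = Gamma(50.35+67, 11.29+10) = Gamma(117.35, 21.29).
Posterior α = 117.35.

117.35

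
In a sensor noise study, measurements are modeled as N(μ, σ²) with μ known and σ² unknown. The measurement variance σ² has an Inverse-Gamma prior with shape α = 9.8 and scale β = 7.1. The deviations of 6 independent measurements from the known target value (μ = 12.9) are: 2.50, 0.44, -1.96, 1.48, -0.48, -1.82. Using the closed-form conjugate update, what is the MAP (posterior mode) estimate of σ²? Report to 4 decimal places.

1.0949

With known mean μ and an Inverse-Gamma(α, β) prior on σ², the Normal likelihood is conjugate: posterior is Inv-Gamma(α + n/2, β + Σ(xᵢ−μ)²/2).
Σ(xᵢ−μ)² = (2.50)² + (0.44)² + (-1.96)² + (1.48)² + (-0.48)² + (-1.82)² = 16.0184.
Posterior: Inv-Gamma(9.8 + 6/2, 7.1 + 16.0184/2) = Inv-Gamma(12.80, 15.10920).
Mode = β/(α+1) = 15.10920/13.80 = 1.0949.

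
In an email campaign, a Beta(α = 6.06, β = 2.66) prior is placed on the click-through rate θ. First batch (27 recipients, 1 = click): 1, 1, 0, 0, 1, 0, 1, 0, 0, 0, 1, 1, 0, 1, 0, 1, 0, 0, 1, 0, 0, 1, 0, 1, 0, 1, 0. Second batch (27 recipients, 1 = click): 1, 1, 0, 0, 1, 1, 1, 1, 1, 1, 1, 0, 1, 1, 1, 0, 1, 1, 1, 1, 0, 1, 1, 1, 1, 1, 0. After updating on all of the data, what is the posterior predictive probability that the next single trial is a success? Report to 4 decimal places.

The Beta prior is conjugate to a Binomial/Bernoulli likelihood; the update adds successes to α and failures to β.
After batch 1: Beta(6.06+12, 2.66+15) = Beta(18.06, 17.66).
After batch 2: Beta(18.06+21, 17.66+6) = Beta(39.06, 23.66).
For a single future Bernoulli trial, P(success | data) = α/(α+β) = 0.6228.

0.6228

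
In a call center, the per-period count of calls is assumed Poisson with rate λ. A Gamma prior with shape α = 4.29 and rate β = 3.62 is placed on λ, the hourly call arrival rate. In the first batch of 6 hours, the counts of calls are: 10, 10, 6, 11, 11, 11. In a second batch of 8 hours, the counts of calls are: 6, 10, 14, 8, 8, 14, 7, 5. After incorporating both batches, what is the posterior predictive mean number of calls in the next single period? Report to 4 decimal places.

With a Gamma(shape α, rate β) prior, the Poisson likelihood is conjugate: the posterior is Gamma(α + ΣXᵢ, β + n).
Batch 1: sum of counts S = 59 over n = 6 hours.
After batch 1: Gamma(α+S, β+n) = Gamma(4.29+59, 3.62+6) = Gamma(63.29, 9.62).
Batch 2: sum of counts S = 72 over n = 8 hours.
After batch 2: Gamma(α+S, β+n) = Gamma(63.29+72, 9.62+8) = Gamma(135.29, 17.62).
The predictive distribution for one future period is NegBinom with mean α/β = 7.6782.

7.6782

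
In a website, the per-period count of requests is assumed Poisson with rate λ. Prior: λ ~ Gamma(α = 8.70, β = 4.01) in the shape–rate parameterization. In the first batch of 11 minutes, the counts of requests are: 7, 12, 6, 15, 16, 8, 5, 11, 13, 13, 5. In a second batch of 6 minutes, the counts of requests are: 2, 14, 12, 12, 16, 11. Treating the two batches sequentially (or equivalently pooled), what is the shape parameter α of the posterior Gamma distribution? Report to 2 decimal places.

186.70

With a Gamma(shape α, rate β) prior, the Poisson likelihood is conjugate: the posterior is Gamma(α + ΣXᵢ, β + n).
Batch 1: sum of counts S = 111 over n = 11 minutes.
After batch 1: Gamma(α+S, β+n) = Gamma(8.70+111, 4.01+11) = Gamma(119.70, 15.01).
Batch 2: sum of counts S = 67 over n = 6 minutes.
After batch 2: Gamma(α+S, β+n) = Gamma(119.70+67, 15.01+6) = Gamma(186.70, 21.01).
Posterior α = 186.70.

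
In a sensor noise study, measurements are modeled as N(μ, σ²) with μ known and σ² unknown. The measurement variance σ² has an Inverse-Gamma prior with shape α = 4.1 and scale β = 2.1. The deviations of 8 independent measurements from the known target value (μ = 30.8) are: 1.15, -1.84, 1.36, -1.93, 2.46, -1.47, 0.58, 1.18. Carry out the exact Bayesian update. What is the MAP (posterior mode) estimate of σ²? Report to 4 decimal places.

With known mean μ and an Inverse-Gamma(α, β) prior on σ², the Normal likelihood is conjugate: posterior is Inv-Gamma(α + n/2, β + Σ(xᵢ−μ)²/2).
Σ(xᵢ−μ)² = (1.15)² + (-1.84)² + (1.36)² + (-1.93)² + (2.46)² + (-1.47)² + (0.58)² + (1.18)² = 20.2239.
Posterior: Inv-Gamma(4.1 + 8/2, 2.1 + 20.2239/2) = Inv-Gamma(8.10, 12.21195).
Mode = β/(α+1) = 12.21195/9.10 = 1.3420.

1.3420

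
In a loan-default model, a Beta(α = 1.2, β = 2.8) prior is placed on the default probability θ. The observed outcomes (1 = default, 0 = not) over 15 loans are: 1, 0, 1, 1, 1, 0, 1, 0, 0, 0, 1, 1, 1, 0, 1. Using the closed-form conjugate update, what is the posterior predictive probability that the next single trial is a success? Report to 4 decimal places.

The Beta prior is conjugate to a Binomial/Bernoulli likelihood; the update adds successes to α and failures to β.
Posterior: Beta(α+k, β+n−k) = Beta(1.2+9, 2.8+6) = Beta(10.2, 8.8).
For a single future Bernoulli trial, P(success | data) = α/(α+β) = 0.5368.

0.5368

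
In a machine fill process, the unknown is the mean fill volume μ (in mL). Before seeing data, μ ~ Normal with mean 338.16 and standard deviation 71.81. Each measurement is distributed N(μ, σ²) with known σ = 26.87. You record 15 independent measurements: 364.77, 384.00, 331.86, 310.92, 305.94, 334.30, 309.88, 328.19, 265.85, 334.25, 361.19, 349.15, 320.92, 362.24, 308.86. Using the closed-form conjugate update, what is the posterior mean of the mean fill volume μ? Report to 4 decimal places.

For Normal data with known variance σ², a Normal(μ₀, σ₀²) prior on μ is conjugate. Posterior precision = 1/σ₀² + n/σ²; posterior mean is the precision-weighted average of μ₀ and x̄.
Σxᵢ = 364.77 + 384.00 + 331.86 + 310.92 + 305.94 + 334.30 + 309.88 + 328.19 + 265.85 + 334.25 + 361.19 + 349.15 + 320.92 + 362.24 + 308.86 = 4972.32, so n·x̄ = 4972.32.
σ₀² = 71.81² = 5156.6761, σ² = 26.87² = 721.9969; σ² + n·σ₀² = 721.9969 + 15·5156.6761 = 78072.1384.
Posterior mean = (μ₀/σ₀² + n·x̄/σ²)/(1/σ₀² + n/σ²) = (σ²·μ₀ + σ₀²·n·x̄)/(σ² + n·σ₀²) = (721.9969·338.16 + 5156.6761·4972.32)/78072.1384 = 25884794.177256/78072.1384 = 331.5497.

331.5497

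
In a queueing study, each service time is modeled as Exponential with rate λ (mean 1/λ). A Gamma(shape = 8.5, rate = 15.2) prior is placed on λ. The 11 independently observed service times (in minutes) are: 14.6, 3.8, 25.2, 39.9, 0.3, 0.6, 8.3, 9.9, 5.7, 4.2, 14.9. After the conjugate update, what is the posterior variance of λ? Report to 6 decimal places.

With a Gamma(shape α, rate β) prior on the exponential rate λ, the posterior after n observations with total T = Σxᵢ is Gamma(α+n, β+T).
Sum of observations T = 127.4 minutes; n = 11.
Posterior: Gamma(8.5+11, 15.2+127.4) = Gamma(19.5, 142.6).
Var = α/β² = 0.000959.

0.000959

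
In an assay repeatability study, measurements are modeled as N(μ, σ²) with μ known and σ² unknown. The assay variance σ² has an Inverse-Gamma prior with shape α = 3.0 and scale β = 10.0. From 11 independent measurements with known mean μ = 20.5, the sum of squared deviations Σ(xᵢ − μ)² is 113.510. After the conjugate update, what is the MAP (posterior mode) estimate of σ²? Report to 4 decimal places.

With known mean μ and an Inverse-Gamma(α, β) prior on σ², the Normal likelihood is conjugate: posterior is Inv-Gamma(α + n/2, β + Σ(xᵢ−μ)²/2).
Posterior: Inv-Gamma(3.0 + 11/2, 10.0 + 113.510/2) = Inv-Gamma(8.50, 66.7550).
Mode = β/(α+1) = 66.7550/9.50 = 7.0268.

7.0268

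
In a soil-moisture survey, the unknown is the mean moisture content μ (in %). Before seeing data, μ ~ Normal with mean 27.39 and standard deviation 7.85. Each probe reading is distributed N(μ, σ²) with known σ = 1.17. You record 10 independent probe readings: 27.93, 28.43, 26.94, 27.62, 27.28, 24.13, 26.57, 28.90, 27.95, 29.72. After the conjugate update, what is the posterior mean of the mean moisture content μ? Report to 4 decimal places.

27.5467

For Normal data with known variance σ², a Normal(μ₀, σ₀²) prior on μ is conjugate. Posterior precision = 1/σ₀² + n/σ²; posterior mean is the precision-weighted average of μ₀ and x̄.
Σxᵢ = 27.93 + 28.43 + 26.94 + 27.62 + 27.28 + 24.13 + 26.57 + 28.90 + 27.95 + 29.72 = 275.47, so n·x̄ = 275.47.
σ₀² = 7.85² = 61.6225, σ² = 1.17² = 1.3689; σ² + n·σ₀² = 1.3689 + 10·61.6225 = 617.5939.
Posterior mean = (μ₀/σ₀² + n·x̄/σ²)/(1/σ₀² + n/σ²) = (σ²·μ₀ + σ₀²·n·x̄)/(σ² + n·σ₀²) = (1.3689·27.39 + 61.6225·275.47)/617.5939 = 17012.644246/617.5939 = 27.5467.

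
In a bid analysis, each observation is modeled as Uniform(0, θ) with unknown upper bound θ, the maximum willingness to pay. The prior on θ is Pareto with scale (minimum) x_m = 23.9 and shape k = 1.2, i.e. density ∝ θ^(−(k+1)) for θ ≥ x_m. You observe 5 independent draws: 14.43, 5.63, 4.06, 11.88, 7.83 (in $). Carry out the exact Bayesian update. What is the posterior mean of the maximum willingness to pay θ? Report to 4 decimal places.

28.4962

A Pareto(scale x_m, shape k) prior on the upper bound θ of Uniform(0, θ) is conjugate: posterior is Pareto(max(x_m, max xᵢ), k + n).
Sample maximum = 14.43; prior scale x_m = 23.9 → posterior scale = max = 23.90.
Posterior shape = 1.2 + 5 = 6.2.
E[θ|data] = k·x_m/(k−1) = 6.2·23.90/5.2 = 28.4962.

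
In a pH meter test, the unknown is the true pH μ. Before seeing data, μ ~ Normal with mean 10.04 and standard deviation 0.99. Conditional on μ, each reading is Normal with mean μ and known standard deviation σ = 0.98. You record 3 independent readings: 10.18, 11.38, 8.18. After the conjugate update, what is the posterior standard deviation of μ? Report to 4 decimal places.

For Normal data with known variance σ², a Normal(μ₀, σ₀²) prior on μ is conjugate. Posterior precision = 1/σ₀² + n/σ²; posterior mean is the precision-weighted average of μ₀ and x̄.
σ₀² = 0.99² = 0.9801, σ² = 0.98² = 0.9604; σ² + n·σ₀² = 0.9604 + 3·0.9801 = 3.9007.
Posterior precision = 1/σ₀² + n/σ² = 1/0.9801 + 3/0.9604 = (σ² + n·σ₀²)/(σ₀²σ²) = 3.9007/(0.9801·0.9604); posterior variance σₙ² = σ₀²σ²/(σ² + n·σ₀²) = 0.9801·0.9604/3.9007 = 0.241313.
Posterior SD = √σₙ² = √(0.9801·0.9604/3.9007) = 0.4912.

0.4912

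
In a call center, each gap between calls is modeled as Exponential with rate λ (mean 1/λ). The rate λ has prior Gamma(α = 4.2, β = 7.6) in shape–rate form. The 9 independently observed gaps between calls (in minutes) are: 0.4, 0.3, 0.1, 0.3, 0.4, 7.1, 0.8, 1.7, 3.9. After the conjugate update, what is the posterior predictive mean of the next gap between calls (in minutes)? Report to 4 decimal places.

1.8525

With a Gamma(shape α, rate β) prior on the exponential rate λ, the posterior after n observations with total T = Σxᵢ is Gamma(α+n, β+T).
Sum of observations T = 15.0 minutes; n = 9.
Posterior: Gamma(4.2+9, 7.6+15.0) = Gamma(13.2, 22.6).
The predictive distribution for the next observation is Lomax; its mean is β/(α−1) = 22.6/12.2 = 1.8525.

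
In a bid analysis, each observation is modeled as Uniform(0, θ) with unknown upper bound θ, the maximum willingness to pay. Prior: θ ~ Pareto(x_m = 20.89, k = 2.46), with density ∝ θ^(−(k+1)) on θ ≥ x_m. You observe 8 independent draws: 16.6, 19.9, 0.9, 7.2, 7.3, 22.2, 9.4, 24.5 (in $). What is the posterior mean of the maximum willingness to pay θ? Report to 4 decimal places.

A Pareto(scale x_m, shape k) prior on the upper bound θ of Uniform(0, θ) is conjugate: posterior is Pareto(max(x_m, max xᵢ), k + n).
Sample maximum = 24.5; prior scale x_m = 20.89 → posterior scale = max = 24.50.
Posterior shape = 2.46 + 8 = 10.46.
E[θ|data] = k·x_m/(k−1) = 10.46·24.50/9.46 = 27.0899.

27.0899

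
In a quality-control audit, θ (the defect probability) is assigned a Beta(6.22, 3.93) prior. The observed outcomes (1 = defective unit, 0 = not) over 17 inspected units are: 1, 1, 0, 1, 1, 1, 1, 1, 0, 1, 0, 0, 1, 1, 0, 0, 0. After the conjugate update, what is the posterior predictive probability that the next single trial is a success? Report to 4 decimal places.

0.5974

The Beta prior is conjugate to a Binomial/Bernoulli likelihood; the update adds successes to α and failures to β.
Posterior: Beta(α+k, β+n−k) = Beta(6.22+10, 3.93+7) = Beta(16.22, 10.93).
For a single future Bernoulli trial, P(success | data) = α/(α+β) = 0.5974.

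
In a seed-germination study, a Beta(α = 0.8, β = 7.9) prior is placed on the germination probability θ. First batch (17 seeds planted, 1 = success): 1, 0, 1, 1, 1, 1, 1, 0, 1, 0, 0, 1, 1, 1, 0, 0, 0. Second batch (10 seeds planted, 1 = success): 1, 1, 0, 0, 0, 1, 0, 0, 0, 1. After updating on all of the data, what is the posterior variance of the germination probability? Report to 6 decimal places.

The Beta prior is conjugate to a Binomial/Bernoulli likelihood; the update adds successes to α and failures to β.
After batch 1: Beta(0.8+10, 7.9+7) = Beta(10.8, 14.9).
After batch 2: Beta(10.8+4, 14.9+6) = Beta(14.8, 20.9).
Var = αβ/((α+β)²(α+β+1)) = 14.8·20.9/(35.7²·36.7) = 0.006613.

0.006613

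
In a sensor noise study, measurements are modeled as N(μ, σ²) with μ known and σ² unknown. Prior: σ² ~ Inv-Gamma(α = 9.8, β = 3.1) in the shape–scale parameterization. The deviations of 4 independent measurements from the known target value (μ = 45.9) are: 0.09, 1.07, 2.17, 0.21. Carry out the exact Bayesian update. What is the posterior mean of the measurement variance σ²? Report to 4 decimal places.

With known mean μ and an Inverse-Gamma(α, β) prior on σ², the Normal likelihood is conjugate: posterior is Inv-Gamma(α + n/2, β + Σ(xᵢ−μ)²/2).
Σ(xᵢ−μ)² = (0.09)² + (1.07)² + (2.17)² + (0.21)² = 5.9060.
Posterior: Inv-Gamma(9.8 + 4/2, 3.1 + 5.9060/2) = Inv-Gamma(11.80, 6.05300).
E[σ²|data] = β/(α−1) = 6.05300/10.80 = 0.5605.

0.5605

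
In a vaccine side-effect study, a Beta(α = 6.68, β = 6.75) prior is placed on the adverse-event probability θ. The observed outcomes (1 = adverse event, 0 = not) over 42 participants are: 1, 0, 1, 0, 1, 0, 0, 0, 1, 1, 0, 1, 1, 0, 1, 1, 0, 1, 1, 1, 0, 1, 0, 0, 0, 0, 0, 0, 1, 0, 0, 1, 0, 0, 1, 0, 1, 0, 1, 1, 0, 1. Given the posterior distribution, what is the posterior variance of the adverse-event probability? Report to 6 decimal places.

0.004424

The Beta prior is conjugate to a Binomial/Bernoulli likelihood; the update adds successes to α and failures to β.
Posterior: Beta(α+k, β+n−k) = Beta(6.68+20, 6.75+22) = Beta(26.68, 28.75).
Var = αβ/((α+β)²(α+β+1)) = 26.68·28.75/(55.43²·56.43) = 0.004424.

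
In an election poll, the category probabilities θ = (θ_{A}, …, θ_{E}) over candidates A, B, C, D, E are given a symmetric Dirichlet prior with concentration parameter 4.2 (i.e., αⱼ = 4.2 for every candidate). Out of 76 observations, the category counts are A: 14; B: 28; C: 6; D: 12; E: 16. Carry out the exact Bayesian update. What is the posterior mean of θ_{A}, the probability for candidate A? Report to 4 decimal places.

0.1876

The Dirichlet prior is conjugate to the Multinomial likelihood: each posterior αⱼ = prior αⱼ + observed count nⱼ.
Posterior concentration: (18.2, 32.2, 10.2, 16.2, 20.2), total = 97.0.
E[θ_{A}|data] = α_{A}/Σα = 18.2/97.0 = 0.1876.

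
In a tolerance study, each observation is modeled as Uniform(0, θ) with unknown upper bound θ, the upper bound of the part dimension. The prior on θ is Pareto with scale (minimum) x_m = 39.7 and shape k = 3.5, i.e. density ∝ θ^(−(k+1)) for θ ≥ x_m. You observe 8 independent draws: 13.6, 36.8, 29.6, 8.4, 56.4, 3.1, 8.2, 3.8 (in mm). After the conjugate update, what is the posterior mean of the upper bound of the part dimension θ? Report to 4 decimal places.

A Pareto(scale x_m, shape k) prior on the upper bound θ of Uniform(0, θ) is conjugate: posterior is Pareto(max(x_m, max xᵢ), k + n).
Sample maximum = 56.4; prior scale x_m = 39.7 → posterior scale = max = 56.4.
Posterior shape = 3.5 + 8 = 11.5.
E[θ|data] = k·x_m/(k−1) = 11.5·56.4/10.5 = 61.7714.

61.7714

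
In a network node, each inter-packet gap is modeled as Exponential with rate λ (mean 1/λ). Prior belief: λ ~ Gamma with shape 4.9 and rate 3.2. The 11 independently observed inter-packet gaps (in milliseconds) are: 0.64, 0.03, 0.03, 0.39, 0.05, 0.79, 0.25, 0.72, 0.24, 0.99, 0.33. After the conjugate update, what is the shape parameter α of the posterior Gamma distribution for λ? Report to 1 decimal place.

With a Gamma(shape α, rate β) prior on the exponential rate λ, the posterior after n observations with total T = Σxᵢ is Gamma(α+n, β+T).
Sum of observations T = 4.46 milliseconds; n = 11.
Posterior: Gamma(4.9+11, 3.2+4.46) = Gamma(15.9, 7.66).
Posterior α = 15.9.

15.9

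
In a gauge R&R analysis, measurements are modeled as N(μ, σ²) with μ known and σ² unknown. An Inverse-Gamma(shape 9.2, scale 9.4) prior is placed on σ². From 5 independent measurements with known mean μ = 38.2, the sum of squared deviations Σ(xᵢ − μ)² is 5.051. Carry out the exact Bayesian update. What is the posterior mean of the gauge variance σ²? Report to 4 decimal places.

1.1145

With known mean μ and an Inverse-Gamma(α, β) prior on σ², the Normal likelihood is conjugate: posterior is Inv-Gamma(α + n/2, β + Σ(xᵢ−μ)²/2).
Posterior: Inv-Gamma(9.2 + 5/2, 9.4 + 5.051/2) = Inv-Gamma(11.70, 11.9255).
E[σ²|data] = β/(α−1) = 11.9255/10.70 = 1.1145.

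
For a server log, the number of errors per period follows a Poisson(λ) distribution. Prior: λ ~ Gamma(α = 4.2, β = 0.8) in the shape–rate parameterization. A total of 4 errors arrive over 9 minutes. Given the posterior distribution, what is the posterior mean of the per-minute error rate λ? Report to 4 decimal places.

0.8367

With a Gamma(shape α, rate β) prior, the Poisson likelihood is conjugate: the posterior is Gamma(α + ΣXᵢ, β + n).
Posterior: Gamma(α+S, β+n) = Gamma(4.2+4, 0.8+9) = Gamma(8.2, 9.8).
Posterior mean = α/β = 8.2/9.8 = 0.8367.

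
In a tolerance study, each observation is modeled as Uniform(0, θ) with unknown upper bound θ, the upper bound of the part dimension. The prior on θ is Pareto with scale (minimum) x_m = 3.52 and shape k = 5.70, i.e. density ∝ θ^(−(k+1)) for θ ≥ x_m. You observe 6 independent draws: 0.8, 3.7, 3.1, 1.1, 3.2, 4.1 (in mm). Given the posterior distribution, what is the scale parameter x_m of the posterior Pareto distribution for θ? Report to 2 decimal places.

4.10

A Pareto(scale x_m, shape k) prior on the upper bound θ of Uniform(0, θ) is conjugate: posterior is Pareto(max(x_m, max xᵢ), k + n).
Sample maximum = 4.1; prior scale x_m = 3.52 → posterior scale = max = 4.10.
Posterior shape = 5.70 + 6 = 11.70.
Posterior scale x_m = 4.10.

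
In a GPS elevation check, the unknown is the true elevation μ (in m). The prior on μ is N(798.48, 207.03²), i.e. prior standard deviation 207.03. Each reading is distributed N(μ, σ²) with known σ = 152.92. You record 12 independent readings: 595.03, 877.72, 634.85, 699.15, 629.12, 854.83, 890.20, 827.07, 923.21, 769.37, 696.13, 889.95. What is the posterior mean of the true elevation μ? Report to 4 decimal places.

For Normal data with known variance σ², a Normal(μ₀, σ₀²) prior on μ is conjugate. Posterior precision = 1/σ₀² + n/σ²; posterior mean is the precision-weighted average of μ₀ and x̄.
Σxᵢ = 595.03 + 877.72 + 634.85 + 699.15 + 629.12 + 854.83 + 890.20 + 827.07 + 923.21 + 769.37 + 696.13 + 889.95 = 9286.63, so n·x̄ = 9286.63.
σ₀² = 207.03² = 42861.4209, σ² = 152.92² = 23384.5264; σ² + n·σ₀² = 23384.5264 + 12·42861.4209 = 537721.5772.
Posterior mean = (μ₀/σ₀² + n·x̄/σ²)/(1/σ₀² + n/σ²) = (σ²·μ₀ + σ₀²·n·x̄)/(σ² + n·σ₀²) = (23384.5264·798.48 + 42861.4209·9286.63)/537721.5772 = 416710233.812439/537721.5772 = 774.9554.

774.9554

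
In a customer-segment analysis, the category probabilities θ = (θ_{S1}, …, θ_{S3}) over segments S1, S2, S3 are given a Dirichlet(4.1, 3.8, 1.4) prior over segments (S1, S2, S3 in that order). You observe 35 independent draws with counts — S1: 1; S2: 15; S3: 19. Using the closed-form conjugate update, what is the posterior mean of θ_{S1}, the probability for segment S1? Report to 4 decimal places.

0.1151

The Dirichlet prior is conjugate to the Multinomial likelihood: each posterior αⱼ = prior αⱼ + observed count nⱼ.
Posterior concentration: (5.1, 18.8, 20.4), total = 44.3.
E[θ_{S1}|data] = α_{S1}/Σα = 5.1/44.3 = 0.1151.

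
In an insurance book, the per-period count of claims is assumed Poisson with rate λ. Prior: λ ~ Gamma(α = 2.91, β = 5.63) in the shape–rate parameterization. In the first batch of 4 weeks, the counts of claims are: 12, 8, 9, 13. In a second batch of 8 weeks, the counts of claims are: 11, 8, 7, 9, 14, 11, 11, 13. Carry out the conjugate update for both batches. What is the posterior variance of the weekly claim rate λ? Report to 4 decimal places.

With a Gamma(shape α, rate β) prior, the Poisson likelihood is conjugate: the posterior is Gamma(α + ΣXᵢ, β + n).
Batch 1: sum of counts S = 42 over n = 4 weeks.
After batch 1: Gamma(α+S, β+n) = Gamma(2.91+42, 5.63+4) = Gamma(44.91, 9.63).
Batch 2: sum of counts S = 84 over n = 8 weeks.
After batch 2: Gamma(α+S, β+n) = Gamma(44.91+84, 9.63+8) = Gamma(128.91, 17.63).
Var = α/β² = 128.91/17.63² = 0.4147.

0.4147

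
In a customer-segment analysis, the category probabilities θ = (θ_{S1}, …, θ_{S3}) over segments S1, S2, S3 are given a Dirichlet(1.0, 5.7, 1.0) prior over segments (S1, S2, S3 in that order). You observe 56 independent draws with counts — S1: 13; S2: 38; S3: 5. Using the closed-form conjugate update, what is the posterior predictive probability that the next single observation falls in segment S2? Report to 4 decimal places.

The Dirichlet prior is conjugate to the Multinomial likelihood: each posterior αⱼ = prior αⱼ + observed count nⱼ.
Posterior concentration: (14.0, 43.7, 6.0), total = 63.7.
P(next = S2 | data) = α_{S2}/Σα = 0.6860.

0.6860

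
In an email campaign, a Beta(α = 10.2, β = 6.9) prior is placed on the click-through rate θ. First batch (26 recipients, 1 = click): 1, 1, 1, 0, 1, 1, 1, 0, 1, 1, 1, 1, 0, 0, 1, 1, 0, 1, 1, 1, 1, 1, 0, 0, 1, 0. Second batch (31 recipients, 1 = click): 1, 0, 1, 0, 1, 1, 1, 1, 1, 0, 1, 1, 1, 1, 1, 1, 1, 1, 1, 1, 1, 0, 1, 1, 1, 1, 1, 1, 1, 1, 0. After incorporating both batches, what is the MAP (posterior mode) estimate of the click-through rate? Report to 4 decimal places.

0.7379

The Beta prior is conjugate to a Binomial/Bernoulli likelihood; the update adds successes to α and failures to β.
After batch 1: Beta(10.2+18, 6.9+8) = Beta(28.2, 14.9).
After batch 2: Beta(28.2+26, 14.9+5) = Beta(54.2, 19.9).
Mode of Beta(a,b) for a,b>1 is (a−1)/(a+b−2) = 53.2/72.1 = 0.7379.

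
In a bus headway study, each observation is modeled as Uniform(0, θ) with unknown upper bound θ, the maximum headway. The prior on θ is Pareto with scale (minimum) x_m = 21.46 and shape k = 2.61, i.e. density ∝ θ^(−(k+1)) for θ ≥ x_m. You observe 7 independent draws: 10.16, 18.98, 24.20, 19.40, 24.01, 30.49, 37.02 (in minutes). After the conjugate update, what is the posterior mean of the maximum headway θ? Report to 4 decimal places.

41.3197

A Pareto(scale x_m, shape k) prior on the upper bound θ of Uniform(0, θ) is conjugate: posterior is Pareto(max(x_m, max xᵢ), k + n).
Sample maximum = 37.02; prior scale x_m = 21.46 → posterior scale = max = 37.02.
Posterior shape = 2.61 + 7 = 9.61.
E[θ|data] = k·x_m/(k−1) = 9.61·37.02/8.61 = 41.3197.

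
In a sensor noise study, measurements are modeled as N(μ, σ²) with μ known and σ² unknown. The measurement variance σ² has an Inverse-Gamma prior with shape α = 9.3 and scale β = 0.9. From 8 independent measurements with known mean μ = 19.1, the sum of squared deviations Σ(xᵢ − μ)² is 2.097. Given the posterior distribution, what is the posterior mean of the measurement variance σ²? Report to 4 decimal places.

With known mean μ and an Inverse-Gamma(α, β) prior on σ², the Normal likelihood is conjugate: posterior is Inv-Gamma(α + n/2, β + Σ(xᵢ−μ)²/2).
Posterior: Inv-Gamma(9.3 + 8/2, 0.9 + 2.097/2) = Inv-Gamma(13.30, 1.9485).
E[σ²|data] = β/(α−1) = 1.9485/12.30 = 0.1584.

0.1584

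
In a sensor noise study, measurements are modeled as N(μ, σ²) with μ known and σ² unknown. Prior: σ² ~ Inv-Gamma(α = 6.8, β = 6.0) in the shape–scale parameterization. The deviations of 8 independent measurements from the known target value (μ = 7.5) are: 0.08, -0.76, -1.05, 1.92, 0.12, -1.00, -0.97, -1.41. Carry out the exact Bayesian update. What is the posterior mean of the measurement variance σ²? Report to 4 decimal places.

With known mean μ and an Inverse-Gamma(α, β) prior on σ², the Normal likelihood is conjugate: posterior is Inv-Gamma(α + n/2, β + Σ(xᵢ−μ)²/2).
Σ(xᵢ−μ)² = (0.08)² + (-0.76)² + (-1.05)² + (1.92)² + (0.12)² + (-1.00)² + (-0.97)² + (-1.41)² = 9.3163.
Posterior: Inv-Gamma(6.8 + 8/2, 6.0 + 9.3163/2) = Inv-Gamma(10.80, 10.65815).
E[σ²|data] = β/(α−1) = 10.65815/9.80 = 1.0876.

1.0876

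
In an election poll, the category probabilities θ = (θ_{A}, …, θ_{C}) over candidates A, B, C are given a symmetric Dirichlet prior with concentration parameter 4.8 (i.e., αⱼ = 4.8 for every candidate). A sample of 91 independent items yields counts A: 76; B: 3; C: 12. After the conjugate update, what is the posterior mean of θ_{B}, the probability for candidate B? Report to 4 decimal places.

The Dirichlet prior is conjugate to the Multinomial likelihood: each posterior αⱼ = prior αⱼ + observed count nⱼ.
Posterior concentration: (80.8, 7.8, 16.8), total = 105.4.
E[θ_{B}|data] = α_{B}/Σα = 7.8/105.4 = 0.0740.

0.0740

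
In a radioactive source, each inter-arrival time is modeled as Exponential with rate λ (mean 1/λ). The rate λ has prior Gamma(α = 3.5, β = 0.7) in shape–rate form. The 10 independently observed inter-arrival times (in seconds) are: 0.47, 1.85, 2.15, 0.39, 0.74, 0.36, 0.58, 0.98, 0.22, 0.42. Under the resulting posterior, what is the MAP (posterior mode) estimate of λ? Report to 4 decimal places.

1.4108

With a Gamma(shape α, rate β) prior on the exponential rate λ, the posterior after n observations with total T = Σxᵢ is Gamma(α+n, β+T).
Sum of observations T = 8.16 seconds; n = 10.
Posterior: Gamma(3.5+10, 0.7+8.16) = Gamma(13.5, 8.86).
Mode = (α−1)/β = 1.4108.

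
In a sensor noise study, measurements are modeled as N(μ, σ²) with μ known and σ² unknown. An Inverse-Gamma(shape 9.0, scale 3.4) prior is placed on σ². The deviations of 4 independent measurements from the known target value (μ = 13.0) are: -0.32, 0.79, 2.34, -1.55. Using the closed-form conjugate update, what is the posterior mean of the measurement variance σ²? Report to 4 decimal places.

With known mean μ and an Inverse-Gamma(α, β) prior on σ², the Normal likelihood is conjugate: posterior is Inv-Gamma(α + n/2, β + Σ(xᵢ−μ)²/2).
Σ(xᵢ−μ)² = (-0.32)² + (0.79)² + (2.34)² + (-1.55)² = 8.6046.
Posterior: Inv-Gamma(9.0 + 4/2, 3.4 + 8.6046/2) = Inv-Gamma(11.00, 7.70230).
E[σ²|data] = β/(α−1) = 7.70230/10.00 = 0.7702.

0.7702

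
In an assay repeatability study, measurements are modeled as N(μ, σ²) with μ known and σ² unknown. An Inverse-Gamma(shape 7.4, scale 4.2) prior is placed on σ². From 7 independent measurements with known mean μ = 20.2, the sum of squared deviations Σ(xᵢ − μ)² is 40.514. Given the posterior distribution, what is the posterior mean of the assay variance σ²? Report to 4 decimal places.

2.4704

With known mean μ and an Inverse-Gamma(α, β) prior on σ², the Normal likelihood is conjugate: posterior is Inv-Gamma(α + n/2, β + Σ(xᵢ−μ)²/2).
Posterior: Inv-Gamma(7.4 + 7/2, 4.2 + 40.514/2) = Inv-Gamma(10.90, 24.4570).
E[σ²|data] = β/(α−1) = 24.4570/9.90 = 2.4704.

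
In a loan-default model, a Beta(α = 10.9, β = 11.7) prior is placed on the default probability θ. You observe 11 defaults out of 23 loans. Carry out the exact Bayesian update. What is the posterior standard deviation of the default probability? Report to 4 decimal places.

0.0732

The Beta prior is conjugate to a Binomial/Bernoulli likelihood; the update adds successes to α and failures to β.
Posterior: Beta(α+k, β+n−k) = Beta(10.9+11, 11.7+12) = Beta(21.9, 23.7).
Var = αβ/((α+β)²(α+β+1)) = 21.9·23.7/(45.6²·46.6) = 0.00535645; SD = √0.00535645 = 0.0732.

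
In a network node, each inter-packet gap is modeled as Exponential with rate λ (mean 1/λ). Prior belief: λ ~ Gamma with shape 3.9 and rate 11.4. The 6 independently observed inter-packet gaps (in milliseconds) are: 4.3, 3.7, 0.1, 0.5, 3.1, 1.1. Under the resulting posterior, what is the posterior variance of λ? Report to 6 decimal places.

0.016905

With a Gamma(shape α, rate β) prior on the exponential rate λ, the posterior after n observations with total T = Σxᵢ is Gamma(α+n, β+T).
Sum of observations T = 12.8 milliseconds; n = 6.
Posterior: Gamma(3.9+6, 11.4+12.8) = Gamma(9.9, 24.2).
Var = α/β² = 0.016905.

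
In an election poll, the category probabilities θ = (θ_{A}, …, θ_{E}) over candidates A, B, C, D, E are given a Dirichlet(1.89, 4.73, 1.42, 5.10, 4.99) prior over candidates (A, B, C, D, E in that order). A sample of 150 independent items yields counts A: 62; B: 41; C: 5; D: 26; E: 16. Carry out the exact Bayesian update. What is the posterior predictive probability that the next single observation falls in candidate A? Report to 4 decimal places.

The Dirichlet prior is conjugate to the Multinomial likelihood: each posterior αⱼ = prior αⱼ + observed count nⱼ.
Posterior concentration: (63.89, 45.73, 6.42, 31.10, 20.99), total = 168.13.
P(next = A | data) = α_{A}/Σα = 0.3800.

0.3800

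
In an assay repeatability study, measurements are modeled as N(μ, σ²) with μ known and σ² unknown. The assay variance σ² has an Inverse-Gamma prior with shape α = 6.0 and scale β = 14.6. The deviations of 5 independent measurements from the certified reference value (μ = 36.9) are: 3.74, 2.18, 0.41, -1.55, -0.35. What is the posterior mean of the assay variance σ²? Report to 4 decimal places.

3.3755

With known mean μ and an Inverse-Gamma(α, β) prior on σ², the Normal likelihood is conjugate: posterior is Inv-Gamma(α + n/2, β + Σ(xᵢ−μ)²/2).
Σ(xᵢ−μ)² = (3.74)² + (2.18)² + (0.41)² + (-1.55)² + (-0.35)² = 21.4331.
Posterior: Inv-Gamma(6.0 + 5/2, 14.6 + 21.4331/2) = Inv-Gamma(8.50, 25.31655).
E[σ²|data] = β/(α−1) = 25.31655/7.50 = 3.3755.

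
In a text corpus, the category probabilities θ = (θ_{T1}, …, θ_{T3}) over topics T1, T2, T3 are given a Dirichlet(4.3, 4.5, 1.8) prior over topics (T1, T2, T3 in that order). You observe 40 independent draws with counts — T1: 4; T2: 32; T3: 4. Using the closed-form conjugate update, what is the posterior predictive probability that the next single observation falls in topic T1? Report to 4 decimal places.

0.1640

The Dirichlet prior is conjugate to the Multinomial likelihood: each posterior αⱼ = prior αⱼ + observed count nⱼ.
Posterior concentration: (8.3, 36.5, 5.8), total = 50.6.
P(next = T1 | data) = α_{T1}/Σα = 0.1640.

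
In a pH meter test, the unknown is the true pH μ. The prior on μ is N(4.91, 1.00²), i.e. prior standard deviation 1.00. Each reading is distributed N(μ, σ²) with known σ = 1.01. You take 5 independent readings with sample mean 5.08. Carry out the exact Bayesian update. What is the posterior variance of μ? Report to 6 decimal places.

0.169449

For Normal data with known variance σ², a Normal(μ₀, σ₀²) prior on μ is conjugate. Posterior precision = 1/σ₀² + n/σ²; posterior mean is the precision-weighted average of μ₀ and x̄.
σ₀² = 1.00² = 1, σ² = 1.01² = 1.0201; σ² + n·σ₀² = 1.0201 + 5·1 = 6.0201.
Posterior precision = 1/σ₀² + n/σ² = 1/1 + 5/1.0201 = (σ² + n·σ₀²)/(σ₀²σ²) = 6.0201/(1·1.0201); posterior variance σₙ² = σ₀²σ²/(σ² + n·σ₀²) = 1·1.0201/6.0201 = 0.169449.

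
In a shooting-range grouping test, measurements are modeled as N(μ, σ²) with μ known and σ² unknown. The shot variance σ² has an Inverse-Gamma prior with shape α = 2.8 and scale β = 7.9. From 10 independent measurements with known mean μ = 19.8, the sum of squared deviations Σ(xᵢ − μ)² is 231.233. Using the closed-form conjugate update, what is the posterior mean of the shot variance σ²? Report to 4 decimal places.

With known mean μ and an Inverse-Gamma(α, β) prior on σ², the Normal likelihood is conjugate: posterior is Inv-Gamma(α + n/2, β + Σ(xᵢ−μ)²/2).
Posterior: Inv-Gamma(2.8 + 10/2, 7.9 + 231.233/2) = Inv-Gamma(7.80, 123.5165).
E[σ²|data] = β/(α−1) = 123.5165/6.80 = 18.1642.

18.1642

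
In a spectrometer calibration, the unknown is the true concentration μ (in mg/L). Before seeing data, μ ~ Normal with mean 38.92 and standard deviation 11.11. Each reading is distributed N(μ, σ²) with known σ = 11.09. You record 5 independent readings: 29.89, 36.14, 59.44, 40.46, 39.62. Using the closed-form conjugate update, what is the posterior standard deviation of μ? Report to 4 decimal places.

4.5288

For Normal data with known variance σ², a Normal(μ₀, σ₀²) prior on μ is conjugate. Posterior precision = 1/σ₀² + n/σ²; posterior mean is the precision-weighted average of μ₀ and x̄.
σ₀² = 11.11² = 123.4321, σ² = 11.09² = 122.9881; σ² + n·σ₀² = 122.9881 + 5·123.4321 = 740.1486.
Posterior precision = 1/σ₀² + n/σ² = 1/123.4321 + 5/122.9881 = (σ² + n·σ₀²)/(σ₀²σ²) = 740.1486/(123.4321·122.9881); posterior variance σₙ² = σ₀²σ²/(σ² + n·σ₀²) = 123.4321·122.9881/740.1486 = 20.510313.
Posterior SD = √σₙ² = √(123.4321·122.9881/740.1486) = 4.5288.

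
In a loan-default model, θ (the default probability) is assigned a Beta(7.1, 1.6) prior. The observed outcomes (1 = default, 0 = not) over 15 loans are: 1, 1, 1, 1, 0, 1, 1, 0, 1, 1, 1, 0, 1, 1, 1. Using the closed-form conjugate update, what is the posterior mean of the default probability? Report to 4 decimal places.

0.8059

The Beta prior is conjugate to a Binomial/Bernoulli likelihood; the update adds successes to α and failures to β.
Posterior: Beta(α+k, β+n−k) = Beta(7.1+12, 1.6+3) = Beta(19.1, 4.6).
Posterior mean = α/(α+β) = 19.1/23.7 = 0.8059.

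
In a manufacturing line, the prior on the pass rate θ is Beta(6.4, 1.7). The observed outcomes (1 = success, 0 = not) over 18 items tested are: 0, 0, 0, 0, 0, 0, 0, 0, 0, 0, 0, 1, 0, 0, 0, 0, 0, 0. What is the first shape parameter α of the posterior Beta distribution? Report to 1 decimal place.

7.4

The Beta prior is conjugate to a Binomial/Bernoulli likelihood; the update adds successes to α and failures to β.
Posterior: Beta(α+k, β+n−k) = Beta(6.4+1, 1.7+17) = Beta(7.4, 18.7).
Posterior α = 7.4.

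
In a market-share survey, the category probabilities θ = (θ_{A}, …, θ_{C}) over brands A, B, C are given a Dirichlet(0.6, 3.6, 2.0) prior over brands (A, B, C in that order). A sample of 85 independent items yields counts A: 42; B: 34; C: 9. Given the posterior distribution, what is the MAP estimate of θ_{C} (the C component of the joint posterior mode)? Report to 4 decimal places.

The Dirichlet prior is conjugate to the Multinomial likelihood: each posterior αⱼ = prior αⱼ + observed count nⱼ.
Posterior concentration: (42.6, 37.6, 11.0), total = 91.2.
Joint mode component: (α_{C}−1)/(Σα−K) = 10.0/88.2 = 0.1134.

0.1134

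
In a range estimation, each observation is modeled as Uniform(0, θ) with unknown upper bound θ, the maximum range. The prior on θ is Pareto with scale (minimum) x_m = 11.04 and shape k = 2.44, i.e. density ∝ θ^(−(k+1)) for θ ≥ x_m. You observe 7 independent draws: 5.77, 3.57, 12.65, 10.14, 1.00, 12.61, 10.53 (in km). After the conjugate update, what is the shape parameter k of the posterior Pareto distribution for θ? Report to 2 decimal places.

9.44

A Pareto(scale x_m, shape k) prior on the upper bound θ of Uniform(0, θ) is conjugate: posterior is Pareto(max(x_m, max xᵢ), k + n).
Sample maximum = 12.65; prior scale x_m = 11.04 → posterior scale = max = 12.65.
Posterior shape = 2.44 + 7 = 9.44.
Posterior shape k = 9.44.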